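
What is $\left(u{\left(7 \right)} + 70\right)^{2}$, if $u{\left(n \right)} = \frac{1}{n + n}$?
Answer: $\frac{962361}{196} \approx 4910.0$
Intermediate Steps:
$u{\left(n \right)} = \frac{1}{2 n}$
$\left(u{\left(7 \right)} + 70\right)^{2} = \left(\frac{1}{2 \cdot 7} + 70\right)^{2} = \left(\frac{1}{2} \cdot \frac{1}{7} + 70\right)^{2} = \left(\frac{1}{14} + 70\right)^{2} = \left(\frac{981}{14}\right)^{2} = \frac{962361}{196}$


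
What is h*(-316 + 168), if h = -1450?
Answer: 214600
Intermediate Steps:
h*(-316 + 168) = -1450*(-316 + 168) = -1450*(-148) = 214600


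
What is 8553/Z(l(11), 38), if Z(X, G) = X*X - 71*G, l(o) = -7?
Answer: -2851/883 ≈ -3.2288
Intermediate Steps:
Z(X, G) = X² - 71*G
8553/Z(l(11), 38) = 8553/((-7)² - 71*38) = 8553/(49 - 2698) = 8553/(-2649) = 8553*(-1/2649) = -2851/883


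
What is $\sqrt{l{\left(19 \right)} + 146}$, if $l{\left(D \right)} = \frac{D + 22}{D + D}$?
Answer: $\frac{9 \sqrt{2622}}{38} \approx 12.128$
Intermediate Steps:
$l{\left(D \right)} = \frac{22 + D}{2 D}$
$\sqrt{l{\left(19 \right)} + 146} = \sqrt{\frac{22 + 19}{2 \cdot 19} + 146} = \sqrt{\frac{1}{2} \cdot \frac{1}{19} \cdot 41 + 146} = \sqrt{\frac{41}{38} + 146} = \sqrt{\frac{5589}{38}} = \frac{9 \sqrt{2622}}{38}$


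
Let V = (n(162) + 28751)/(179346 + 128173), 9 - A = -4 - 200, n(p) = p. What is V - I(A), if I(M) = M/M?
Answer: -278606/307519 ≈ -0.90598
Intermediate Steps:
A = 213 (A = 9 - (-4 - 200) = 9 - 1*(-204) = 9 + 204 = 213)
V = 28913/307519 (V = (162 + 28751)/(179346 + 128173) = 28913/307519 ≈ 0.094020)
I(M) = 1
V - I(A) = 28913/307519 - 1*1 = 28913/307519 - 1 = -278606/307519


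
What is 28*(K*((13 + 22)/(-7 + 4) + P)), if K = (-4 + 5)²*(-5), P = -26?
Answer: 15820/3 ≈ 5273.3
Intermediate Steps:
K = -5 (K = 1²*(-5) = 1*(-5) = -5)
28*(K*((13 + 22)/(-7 + 4) + P)) = 28*(-5*((13 + 22)/(-7 + 4) - 26)) = 28*(-5*(35/(-3) - 26)) = 28*(-5*(35*(-⅓) - 26)) = 28*(-5*(-35/3 - 26)) = 28*(-5*(-113/3)) = 28*(565/3) = 15820/3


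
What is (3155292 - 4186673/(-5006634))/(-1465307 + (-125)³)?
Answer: -15797396393801/17114837877888 ≈ -0.92302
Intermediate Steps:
(3155292 - 4186673/(-5006634))/(-1465307 + (-125)³) = (3155292 - 4186673*(-1)/5006634)/(-1465307 - 1953125) = (3155292 - 1*(-4186673/5006634))/(-3418432) = (3155292 + 4186673/5006634)*(-1/3418432) = (15797396393801/5006634)*(-1/3418432) = -15797396393801/17114837877888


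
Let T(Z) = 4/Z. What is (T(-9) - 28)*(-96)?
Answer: 8192/3 ≈ 2730.7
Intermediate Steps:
(T(-9) - 28)*(-96) = (4/(-9) - 28)*(-96) = (4*(-1/9) - 28)*(-96) = (-4/9 - 28)*(-96) = -256/9*(-96) = 8192/3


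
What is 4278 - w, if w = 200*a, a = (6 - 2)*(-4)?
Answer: 7478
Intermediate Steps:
a = -16 (a = 4*(-4) = -16)
w = -3200 (w = 200*(-16) = -3200)
4278 - w = 4278 - 1*(-3200) = 4278 + 3200 = 7478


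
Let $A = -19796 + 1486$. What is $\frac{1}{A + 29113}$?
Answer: $\frac{1}{10803} \approx 9.2567 \cdot 10^{-5}$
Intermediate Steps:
$A = -18310$
$\frac{1}{A + 29113} = \frac{1}{-18310 + 29113} = \frac{1}{10803}$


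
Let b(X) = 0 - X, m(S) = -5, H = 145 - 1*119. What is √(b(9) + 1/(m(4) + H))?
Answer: 2*I*√987/21 ≈ 2.9921*I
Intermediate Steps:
H = 26 (H = 145 - 119 = 26)
b(X) = -X
√(b(9) + 1/(m(4) + H)) = √(-1*9 + 1/(-5 + 26)) = √(-9 + 1/21) = √(-188/21) = 2*I*√987/21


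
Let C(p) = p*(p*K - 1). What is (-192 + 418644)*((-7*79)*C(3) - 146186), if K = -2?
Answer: -56312340996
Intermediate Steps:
C(p) = p*(-1 - 2*p) (C(p) = p*(p*(-2) - 1) = p*(-2*p - 1) = p*(-1 - 2*p))
(-192 + 418644)*((-7*79)*C(3) - 146186) = (-192 + 418644)*((-7*79)*(-1*3*(1 + 2*3)) - 146186) = 418452*(-(-553)*3*(1 + 6) - 146186) = 418452*(-(-553)*3*7 - 146186) = 418452*(-553*(-21) - 146186) = 418452*(11613 - 146186) = 418452*(-134573) = -56312340996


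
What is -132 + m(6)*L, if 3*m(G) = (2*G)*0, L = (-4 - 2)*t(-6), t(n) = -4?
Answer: -132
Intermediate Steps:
L = 24 (L = (-4 - 2)*(-4) = -6*(-4) = 24)
m(G) = 0 (m(G) = ((2*G)*0)/3 = (⅓)*0 = 0)
-132 + m(6)*L = -132 + 0*24 = -132 + 0 = -132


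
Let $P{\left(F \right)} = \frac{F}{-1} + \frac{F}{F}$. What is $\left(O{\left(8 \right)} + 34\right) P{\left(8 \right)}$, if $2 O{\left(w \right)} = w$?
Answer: $-266$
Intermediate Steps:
$O{\left(w \right)} = \frac{w}{2}$
$P{\left(F \right)} = 1 - F$ ($P{\left(F \right)} = F \left(-1\right) + 1 = - F + 1 = 1 - F$)
$\left(O{\left(8 \right)} + 34\right) P{\left(8 \right)} = \left(\frac{1}{2} \cdot 8 + 34\right) \left(1 - 8\right) = \left(4 + 34\right) \left(1 - 8\right) = 38 \left(-7\right) = -266$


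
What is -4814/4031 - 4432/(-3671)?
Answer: 6662/510269 ≈ 0.013056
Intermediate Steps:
-4814/4031 - 4432/(-3671) = -4814*1/4031 - 4432*(-1/3671) = -166/139 + 4432/3671 = 6662/510269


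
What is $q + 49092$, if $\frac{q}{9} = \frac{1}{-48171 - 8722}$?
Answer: $\frac{2792991147}{56893} \approx 49092.0$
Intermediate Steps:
$q = - \frac{9}{56893}$ ($q = \frac{9}{-48171 - 8722} = \frac{9}{-56893} = 9 \left(- \frac{1}{56893}\right) = - \frac{9}{56893} \approx -0.00015819$)
$q + 49092 = - \frac{9}{56893} + 49092 = \frac{2792991147}{56893}$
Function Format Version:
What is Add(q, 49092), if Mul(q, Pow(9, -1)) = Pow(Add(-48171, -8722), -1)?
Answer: Rational(2792991147, 56893) ≈ 49092.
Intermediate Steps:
q = Rational(-9, 56893) (q = Mul(9, Pow(Add(-48171, -8722), -1)) = Mul(9, Pow(-56893, -1)) = Mul(9, Rational(-1, 56893)) = Rational(-9, 56893) ≈ -0.00015819)
Add(q, 49092) = Add(Rational(-9, 56893), 49092) = Rational(2792991147, 56893)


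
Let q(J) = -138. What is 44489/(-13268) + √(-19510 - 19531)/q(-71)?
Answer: -44489/13268 - I*√39041/138 ≈ -3.3531 - 1.4318*I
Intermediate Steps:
44489/(-13268) + √(-19510 - 19531)/q(-71) = 44489/(-13268) + √(-19510 - 19531)/(-138) = 44489*(-1/13268) + √(-39041)*(-1/138) = -44489/13268 + (I*√39041)*(-1/138) = -44489/13268 - I*√39041/138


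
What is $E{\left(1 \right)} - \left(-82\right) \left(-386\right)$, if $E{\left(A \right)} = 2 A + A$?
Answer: $-31649$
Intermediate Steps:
$E{\left(A \right)} = 3 A$
$E{\left(1 \right)} - \left(-82\right) \left(-386\right) = 3 \cdot 1 - \left(-82\right) \left(-386\right) = 3 - 31652 = -31649$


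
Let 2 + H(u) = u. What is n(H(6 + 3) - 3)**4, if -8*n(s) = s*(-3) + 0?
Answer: 81/16 ≈ 5.0625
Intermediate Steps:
H(u) = -2 + u
n(s) = 3*s/8 (n(s) = -(s*(-3) + 0)/8 = -(-3*s + 0)/8 = -(-3)*s/8 = 3*s/8)
n(H(6 + 3) - 3)**4 = (3*((-2 + (6 + 3)) - 3)/8)**4 = (3*((-2 + 9) - 3)/8)**4 = (3*(7 - 3)/8)**4 = ((3/8)*4)**4 = (3/2)**4 = 81/16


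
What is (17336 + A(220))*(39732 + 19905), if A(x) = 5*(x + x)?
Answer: 1165068432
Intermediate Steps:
A(x) = 10*x (A(x) = 5*(2*x) = 10*x)
(17336 + A(220))*(39732 + 19905) = (17336 + 10*220)*(39732 + 19905) = (17336 + 2200)*59637 = 19536*59637 = 1165068432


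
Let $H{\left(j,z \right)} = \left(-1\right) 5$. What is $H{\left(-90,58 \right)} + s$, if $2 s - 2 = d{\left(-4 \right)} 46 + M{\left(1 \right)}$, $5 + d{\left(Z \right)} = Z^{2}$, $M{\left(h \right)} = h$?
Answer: $\frac{499}{2} \approx 249.5$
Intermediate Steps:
$d{\left(Z \right)} = -5 + Z^{2}$
$H{\left(j,z \right)} = -5$
$s = \frac{509}{2}$ ($s = 1 + \frac{\left(-5 + \left(-4\right)^{2}\right) 46 + 1}{2} = 1 + \frac{\left(-5 + 16\right) 46 + 1}{2} = 1 + \frac{11 \cdot 46 + 1}{2} = 1 + \frac{506 + 1}{2} = 1 + \frac{1}{2} \cdot 507 = 1 + \frac{507}{2} = \frac{509}{2} \approx 254.5$)
$H{\left(-90,58 \right)} + s = -5 + \frac{509}{2} = \frac{499}{2}$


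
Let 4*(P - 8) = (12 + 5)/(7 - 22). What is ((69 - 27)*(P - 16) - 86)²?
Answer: 18826921/100 ≈ 1.8827e+5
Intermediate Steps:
P = 463/60 (P = 8 + ((12 + 5)/(7 - 22))/4 = 8 + (17/(-15))/4 = 8 + (17*(-1/15))/4 = 8 + (¼)*(-17/15) = 8 - 17/60 = 463/60 ≈ 7.7167)
((69 - 27)*(P - 16) - 86)² = ((69 - 27)*(463/60 - 16) - 86)² = (42*(-497/60) - 86)² = (-3479/10 - 86)² = (-4339/10)² = 18826921/100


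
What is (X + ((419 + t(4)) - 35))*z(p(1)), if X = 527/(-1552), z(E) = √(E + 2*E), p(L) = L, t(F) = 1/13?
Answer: 7742285*√3/20176 ≈ 664.65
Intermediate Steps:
t(F) = 1/13
z(E) = √3*√E (z(E) = √(3*E) = √3*√E)
X = -527/1552 (X = 527*(-1/1552) = -527/1552 ≈ -0.33956)
(X + ((419 + t(4)) - 35))*z(p(1)) = (-527/1552 + ((419 + 1/13) - 35))*(√3*√1) = (-527/1552 + (5448/13 - 35))*(√3*1) = (-527/1552 + 4993/13)*√3 = 7742285*√3/20176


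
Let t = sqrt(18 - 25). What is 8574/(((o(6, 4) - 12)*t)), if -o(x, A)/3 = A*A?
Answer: 1429*I*sqrt(7)/70 ≈ 54.011*I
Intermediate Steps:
t = I*sqrt(7) (t = sqrt(-7) = I*sqrt(7) ≈ 2.6458*I)
o(x, A) = -3*A**2 (o(x, A) = -3*A*A = -3*A**2)
8574/(((o(6, 4) - 12)*t)) = 8574/(((-3*4**2 - 12)*(I*sqrt(7)))) = 8574/(((-3*16 - 12)*(I*sqrt(7)))) = 8574/(((-48 - 12)*(I*sqrt(7)))) = 8574/((-60*I*sqrt(7))) = 8574*(I*sqrt(7)/420) = 1429*I*sqrt(7)/70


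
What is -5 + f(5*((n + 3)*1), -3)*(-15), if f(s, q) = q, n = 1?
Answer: 40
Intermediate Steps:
-5 + f(5*((n + 3)*1), -3)*(-15) = -5 - 3*(-15) = -5 + 45 = 40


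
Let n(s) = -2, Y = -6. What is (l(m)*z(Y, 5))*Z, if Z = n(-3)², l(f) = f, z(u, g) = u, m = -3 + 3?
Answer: 0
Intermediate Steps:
m = 0
Z = 4 (Z = (-2)² = 4)
(l(m)*z(Y, 5))*Z = (0*(-6))*4 = 0*4 = 0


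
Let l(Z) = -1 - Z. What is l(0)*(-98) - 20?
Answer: 78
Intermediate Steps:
l(0)*(-98) - 20 = (-1 - 1*0)*(-98) - 20 = (-1 + 0)*(-98) - 20 = -1*(-98) - 20 = 98 - 20 = 78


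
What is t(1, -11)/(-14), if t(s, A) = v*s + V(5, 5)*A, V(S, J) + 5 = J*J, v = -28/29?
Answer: 3204/203 ≈ 15.783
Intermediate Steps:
v = -28/29 (v = -28*1/29 = -28/29 ≈ -0.96552)
V(S, J) = -5 + J² (V(S, J) = -5 + J*J = -5 + J²)
t(s, A) = 20*A - 28*s/29 (t(s, A) = -28*s/29 + (-5 + 5²)*A = -28*s/29 + (-5 + 25)*A = -28*s/29 + 20*A = 20*A - 28*s/29)
t(1, -11)/(-14) = (20*(-11) - 28/29*1)/(-14) = (-220 - 28/29)*(-1/14) = -6408/29*(-1/14) = 3204/203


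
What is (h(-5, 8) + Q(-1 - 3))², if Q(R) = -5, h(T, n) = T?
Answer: 100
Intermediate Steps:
(h(-5, 8) + Q(-1 - 3))² = (-5 - 5)² = (-10)² = 100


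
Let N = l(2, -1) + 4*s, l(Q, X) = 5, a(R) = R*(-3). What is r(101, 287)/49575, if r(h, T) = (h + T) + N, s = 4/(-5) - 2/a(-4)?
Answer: 5837/743625 ≈ 0.0078494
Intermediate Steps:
a(R) = -3*R
s = -29/30 (s = 4/(-5) - 2/((-3*(-4))) = 4*(-⅕) - 2/12 = -⅘ - 2*1/12 = -⅘ - ⅙ = -29/30 ≈ -0.96667)
N = 17/15 (N = 5 + 4*(-29/30) = 5 - 58/15 = 17/15 ≈ 1.1333)
r(h, T) = 17/15 + T + h (r(h, T) = (h + T) + 17/15 = (T + h) + 17/15 = 17/15 + T + h)
r(101, 287)/49575 = (17/15 + 287 + 101)/49575 = (5837/15)*(1/49575) = 5837/743625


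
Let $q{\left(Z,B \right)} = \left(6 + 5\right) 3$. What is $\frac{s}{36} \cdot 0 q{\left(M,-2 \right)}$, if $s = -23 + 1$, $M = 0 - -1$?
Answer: $0$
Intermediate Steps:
$M = 1$ ($M = 0 + \left(-1 + 2\right) = 0 + 1 = 1$)
$s = -22$
$q{\left(Z,B \right)} = 33$ ($q{\left(Z,B \right)} = 11 \cdot 3 = 33$)
$\frac{s}{36} \cdot 0 q{\left(M,-2 \right)} = - \frac{22}{36} \cdot 0 \cdot 33 = \left(-22\right) \frac{1}{36} \cdot 0 \cdot 33 = \left(- \frac{11}{18}\right) 0 \cdot 33 = 0 \cdot 33 = 0$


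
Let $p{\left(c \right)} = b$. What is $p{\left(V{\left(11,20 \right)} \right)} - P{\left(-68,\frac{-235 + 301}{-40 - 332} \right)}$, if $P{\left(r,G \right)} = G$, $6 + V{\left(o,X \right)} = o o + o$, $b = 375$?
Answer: $\frac{23261}{62} \approx 375.18$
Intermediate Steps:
$V{\left(o,X \right)} = -6 + o + o^{2}$ ($V{\left(o,X \right)} = -6 + \left(o o + o\right) = -6 + \left(o^{2} + o\right) = -6 + \left(o + o^{2}\right) = -6 + o + o^{2}$)
$p{\left(c \right)} = 375$
$p{\left(V{\left(11,20 \right)} \right)} - P{\left(-68,\frac{-235 + 301}{-40 - 332} \right)} = 375 - \frac{-235 + 301}{-40 - 332} = 375 - \frac{66}{-372} = 375 - 66 \left(- \frac{1}{372}\right) = 375 - - \frac{11}{62} = 375 + \frac{11}{62} = \frac{23261}{62}$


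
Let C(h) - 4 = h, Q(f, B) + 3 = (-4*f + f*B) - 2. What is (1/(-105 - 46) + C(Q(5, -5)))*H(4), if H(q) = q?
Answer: -27788/151 ≈ -184.03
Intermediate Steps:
Q(f, B) = -5 - 4*f + B*f (Q(f, B) = -3 + ((-4*f + f*B) - 2) = -3 + ((-4*f + B*f) - 2) = -3 + (-2 - 4*f + B*f) = -5 - 4*f + B*f)
C(h) = 4 + h
(1/(-105 - 46) + C(Q(5, -5)))*H(4) = (1/(-105 - 46) + (4 + (-5 - 4*5 - 5*5)))*4 = (1/(-151) + (4 + (-5 - 20 - 25)))*4 = (-1/151 + (4 - 50))*4 = (-1/151 - 46)*4 = -6947/151*4 = -27788/151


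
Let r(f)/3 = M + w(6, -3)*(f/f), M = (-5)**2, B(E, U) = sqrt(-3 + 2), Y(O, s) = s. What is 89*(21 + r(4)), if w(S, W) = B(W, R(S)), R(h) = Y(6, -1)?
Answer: 8544 + 267*I ≈ 8544.0 + 267.0*I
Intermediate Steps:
R(h) = -1
B(E, U) = I (B(E, U) = sqrt(-1) = I)
w(S, W) = I
M = 25
r(f) = 75 + 3*I (r(f) = 3*(25 + I*(f/f)) = 3*(25 + I*1) = 3*(25 + I) = 75 + 3*I)
89*(21 + r(4)) = 89*(21 + (75 + 3*I)) = 89*(96 + 3*I) = 8544 + 267*I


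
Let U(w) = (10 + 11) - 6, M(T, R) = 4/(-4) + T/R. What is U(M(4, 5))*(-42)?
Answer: -630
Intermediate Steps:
M(T, R) = -1 + T/R (M(T, R) = 4*(-1/4) + T/R = -1 + T/R)
U(w) = 15 (U(w) = 21 - 6 = 15)
U(M(4, 5))*(-42) = 15*(-42) = -630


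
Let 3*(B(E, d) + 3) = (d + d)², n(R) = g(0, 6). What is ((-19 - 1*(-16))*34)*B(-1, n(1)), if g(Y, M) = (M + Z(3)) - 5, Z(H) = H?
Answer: -1870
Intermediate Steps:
g(Y, M) = -2 + M (g(Y, M) = (M + 3) - 5 = (3 + M) - 5 = -2 + M)
n(R) = 4 (n(R) = -2 + 6 = 4)
B(E, d) = -3 + 4*d²/3 (B(E, d) = -3 + (d + d)²/3 = -3 + (2*d)²/3 = -3 + (4*d²)/3 = -3 + 4*d²/3)
((-19 - 1*(-16))*34)*B(-1, n(1)) = ((-19 - 1*(-16))*34)*(-3 + (4/3)*4²) = ((-19 + 16)*34)*(-3 + (4/3)*16) = (-3*34)*(-3 + 64/3) = -102*55/3 = -1870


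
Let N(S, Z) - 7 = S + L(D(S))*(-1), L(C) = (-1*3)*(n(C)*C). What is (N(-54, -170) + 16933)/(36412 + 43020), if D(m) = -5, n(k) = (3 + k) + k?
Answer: 16991/79432 ≈ 0.21391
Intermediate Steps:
n(k) = 3 + 2*k
L(C) = -3*C*(3 + 2*C) (L(C) = (-1*3)*((3 + 2*C)*C) = -3*C*(3 + 2*C))
N(S, Z) = 112 + S (N(S, Z) = 7 + (S - 3*(-5)*(3 + 2*(-5))*(-1)) = 7 + (S - 3*(-5)*(3 - 10)*(-1)) = 7 + (S - 3*(-5)*(-7)*(-1)) = 7 + (S - 105*(-1)) = 7 + (S + 105) = 7 + (105 + S) = 112 + S)
(N(-54, -170) + 16933)/(36412 + 43020) = ((112 - 54) + 16933)/(36412 + 43020) = (58 + 16933)/79432 = 16991*(1/79432) = 16991/79432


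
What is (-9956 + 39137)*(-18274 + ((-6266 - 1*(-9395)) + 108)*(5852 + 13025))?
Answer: 1782567345075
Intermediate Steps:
(-9956 + 39137)*(-18274 + ((-6266 - 1*(-9395)) + 108)*(5852 + 13025)) = 29181*(-18274 + ((-6266 + 9395) + 108)*18877) = 29181*(-18274 + (3129 + 108)*18877) = 29181*(-18274 + 3237*18877) = 29181*(-18274 + 61104849) = 29181*61086575 = 1782567345075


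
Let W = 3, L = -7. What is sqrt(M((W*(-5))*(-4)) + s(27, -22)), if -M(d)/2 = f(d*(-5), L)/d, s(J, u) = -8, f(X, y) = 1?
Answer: I*sqrt(7230)/30 ≈ 2.8343*I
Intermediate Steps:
M(d) = -2/d
sqrt(M((W*(-5))*(-4)) + s(27, -22)) = sqrt(-2/((3*(-5))*(-4)) - 8) = sqrt(-2/((-15*(-4))) - 8) = sqrt(-2/60 - 8) = sqrt(-2*1/60 - 8) = sqrt(-1/30 - 8) = sqrt(-241/30) = I*sqrt(7230)/30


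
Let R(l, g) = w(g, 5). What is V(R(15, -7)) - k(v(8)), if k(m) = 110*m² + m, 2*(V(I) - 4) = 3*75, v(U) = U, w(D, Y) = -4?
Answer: -13863/2 ≈ -6931.5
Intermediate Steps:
R(l, g) = -4
V(I) = 233/2 (V(I) = 4 + (3*75)/2 = 4 + (½)*225 = 4 + 225/2 = 233/2)
k(m) = m + 110*m²
V(R(15, -7)) - k(v(8)) = 233/2 - 8*(1 + 110*8) = 233/2 - 8*(1 + 880) = 233/2 - 8*881 = 233/2 - 1*7048 = 233/2 - 7048 = -13863/2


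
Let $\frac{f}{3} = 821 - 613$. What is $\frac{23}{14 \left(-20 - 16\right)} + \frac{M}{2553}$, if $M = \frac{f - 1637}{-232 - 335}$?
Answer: $- \frac{520367}{11580408} \approx -0.044935$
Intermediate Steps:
$f = 624$ ($f = 3 \left(821 - 613\right) = 3 \cdot 208 = 624$)
$M = \frac{1013}{567}$ ($M = \frac{624 - 1637}{-232 - 335} = - \frac{1013}{-567} = \left(-1013\right) \left(- \frac{1}{567}\right) = \frac{1013}{567} \approx 1.7866$)
$\frac{23}{14 \left(-20 - 16\right)} + \frac{M}{2553} = \frac{23}{14 \left(-20 - 16\right)} + \frac{1013}{567 \cdot 2553} = \frac{23}{14 \left(-36\right)} + \frac{1013}{567} \cdot \frac{1}{2553} = \frac{23}{-504} + \frac{1013}{1447551} = 23 \left(- \frac{1}{504}\right) + \frac{1013}{1447551} = - \frac{23}{504} + \frac{1013}{1447551} = - \frac{520367}{11580408}$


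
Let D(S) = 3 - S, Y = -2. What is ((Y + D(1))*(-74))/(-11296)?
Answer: 0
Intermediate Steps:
((Y + D(1))*(-74))/(-11296) = ((-2 + (3 - 1*1))*(-74))/(-11296) = ((-2 + (3 - 1))*(-74))*(-1/11296) = ((-2 + 2)*(-74))*(-1/11296) = (0*(-74))*(-1/11296) = 0*(-1/11296) = 0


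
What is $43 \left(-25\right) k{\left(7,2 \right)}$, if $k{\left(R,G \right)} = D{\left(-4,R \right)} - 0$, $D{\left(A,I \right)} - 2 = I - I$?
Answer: $-2150$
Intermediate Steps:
$D{\left(A,I \right)} = 2$ ($D{\left(A,I \right)} = 2 + \left(I - I\right) = 2 + 0 = 2$)
$k{\left(R,G \right)} = 2$ ($k{\left(R,G \right)} = 2 - 0 = 2 + 0 = 2$)
$43 \left(-25\right) k{\left(7,2 \right)} = 43 \left(-25\right) 2 = \left(-1075\right) 2 = -2150$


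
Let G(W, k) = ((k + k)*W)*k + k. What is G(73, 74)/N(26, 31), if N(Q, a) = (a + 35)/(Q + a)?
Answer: 7595915/11 ≈ 6.9054e+5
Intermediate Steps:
G(W, k) = k + 2*W*k² (G(W, k) = ((2*k)*W)*k + k = (2*W*k)*k + k = 2*W*k² + k = k + 2*W*k²)
N(Q, a) = (35 + a)/(Q + a)
G(73, 74)/N(26, 31) = (74*(1 + 2*73*74))/(((35 + 31)/(26 + 31))) = (74*(1 + 10804))/((66/57)) = (74*10805)/(((1/57)*66)) = 799570/(22/19) = 799570*(19/22) = 7595915/11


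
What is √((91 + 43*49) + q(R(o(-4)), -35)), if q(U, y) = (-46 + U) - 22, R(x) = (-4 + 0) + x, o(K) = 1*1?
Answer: √2127 ≈ 46.119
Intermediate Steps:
o(K) = 1
R(x) = -4 + x
q(U, y) = -68 + U
√((91 + 43*49) + q(R(o(-4)), -35)) = √((91 + 43*49) + (-68 + (-4 + 1))) = √((91 + 2107) + (-68 - 3)) = √(2198 - 71) = √2127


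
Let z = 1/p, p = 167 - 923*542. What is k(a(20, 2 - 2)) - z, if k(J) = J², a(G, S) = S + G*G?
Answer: 80015840001/500099 ≈ 1.6000e+5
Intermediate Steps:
p = -500099 (p = 167 - 500266 = -500099)
a(G, S) = S + G²
z = -1/500099 (z = 1/(-500099) = -1/500099 ≈ -1.9996e-6)
k(a(20, 2 - 2)) - z = ((2 - 2) + 20²)² - 1*(-1/500099) = (0 + 400)² + 1/500099 = 400² + 1/500099 = 160000 + 1/500099 = 80015840001/500099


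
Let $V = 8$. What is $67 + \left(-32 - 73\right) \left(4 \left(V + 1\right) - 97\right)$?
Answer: $6472$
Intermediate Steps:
$67 + \left(-32 - 73\right) \left(4 \left(V + 1\right) - 97\right) = 67 + \left(-32 - 73\right) \left(4 \left(8 + 1\right) - 97\right) = 67 - 105 \left(4 \cdot 9 - 97\right) = 67 - 105 \left(36 - 97\right) = 67 - -6405 = 67 + 6405 = 6472$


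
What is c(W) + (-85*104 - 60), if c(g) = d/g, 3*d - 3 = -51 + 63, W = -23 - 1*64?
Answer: -774305/87 ≈ -8900.1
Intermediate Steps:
W = -87 (W = -23 - 64 = -87)
d = 5 (d = 1 + (-51 + 63)/3 = 1 + (⅓)*12 = 1 + 4 = 5)
c(g) = 5/g
c(W) + (-85*104 - 60) = 5/(-87) + (-85*104 - 60) = 5*(-1/87) + (-8840 - 60) = -5/87 - 8900 = -774305/87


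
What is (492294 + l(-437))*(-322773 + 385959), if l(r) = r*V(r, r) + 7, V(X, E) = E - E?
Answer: 31106530986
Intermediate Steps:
V(X, E) = 0
l(r) = 7 (l(r) = r*0 + 7 = 0 + 7 = 7)
(492294 + l(-437))*(-322773 + 385959) = (492294 + 7)*(-322773 + 385959) = 492301*63186 = 31106530986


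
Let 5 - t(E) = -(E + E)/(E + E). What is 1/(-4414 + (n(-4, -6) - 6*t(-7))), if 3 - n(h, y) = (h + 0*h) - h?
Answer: -1/4447 ≈ -0.00022487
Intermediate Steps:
t(E) = 6 (t(E) = 5 - (-1)*(E + E)/(E + E) = 5 - (-1)*(2*E)/((2*E)) = 5 - (-1)*(2*E)*(1/(2*E)) = 5 - (-1) = 5 - 1*(-1) = 5 + 1 = 6)
n(h, y) = 3 (n(h, y) = 3 - ((h + 0*h) - h) = 3 - ((h + 0) - h) = 3 - (h - h) = 3 - 1*0 = 3 + 0 = 3)
1/(-4414 + (n(-4, -6) - 6*t(-7))) = 1/(-4414 + (3 - 6*6)) = 1/(-4414 + (3 - 36)) = 1/(-4414 - 33) = 1/(-4447) = -1/4447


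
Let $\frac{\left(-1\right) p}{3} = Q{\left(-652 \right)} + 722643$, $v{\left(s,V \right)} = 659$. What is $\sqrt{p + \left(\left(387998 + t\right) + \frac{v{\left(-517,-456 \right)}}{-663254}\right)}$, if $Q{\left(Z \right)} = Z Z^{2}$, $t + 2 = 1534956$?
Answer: $\frac{\sqrt{365675469088359270266}}{663254} \approx 28832.0$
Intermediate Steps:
$t = 1534954$ ($t = -2 + 1534956 = 1534954$)
$Q{\left(Z \right)} = Z^{3}$
$p = 829335495$ ($p = - 3 \left(\left(-652\right)^{3} + 722643\right) = - 3 \left(-277167808 + 722643\right) = \left(-3\right) \left(-276445165\right) = 829335495$)
$\sqrt{p + \left(\left(387998 + t\right) + \frac{v{\left(-517,-456 \right)}}{-663254}\right)} = \sqrt{829335495 + \left(\left(387998 + 1534954\right) + \frac{659}{-663254}\right)} = \sqrt{829335495 + \left(1922952 + 659 \left(- \frac{1}{663254}\right)\right)} = \sqrt{829335495 + \left(1922952 - \frac{659}{663254}\right)} = \sqrt{829335495 + \frac{1275405605149}{663254}} = \sqrt{\frac{551335490005879}{663254}} = \frac{\sqrt{365675469088359270266}}{663254}$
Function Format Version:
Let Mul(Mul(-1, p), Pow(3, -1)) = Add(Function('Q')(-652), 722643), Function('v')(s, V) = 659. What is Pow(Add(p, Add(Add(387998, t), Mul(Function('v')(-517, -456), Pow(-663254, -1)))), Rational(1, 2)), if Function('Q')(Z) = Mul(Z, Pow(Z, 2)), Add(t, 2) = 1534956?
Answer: Mul(Rational(1, 663254), Pow(365675469088359270266, Rational(1, 2))) ≈ 28832.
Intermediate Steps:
t = 1534954 (t = Add(-2, 1534956) = 1534954)
Function('Q')(Z) = Pow(Z, 3)
p = 829335495 (p = Mul(-3, Add(Pow(-652, 3), 722643)) = Mul(-3, Add(-277167808, 722643)) = Mul(-3, -276445165) = 829335495)
Pow(Add(p, Add(Add(387998, t), Mul(Function('v')(-517, -456), Pow(-663254, -1)))), Rational(1, 2)) = Pow(Add(829335495, Add(Add(387998, 1534954), Mul(659, Pow(-663254, -1)))), Rational(1, 2)) = Pow(Add(829335495, Add(1922952, Mul(659, Rational(-1, 663254)))), Rational(1, 2)) = Pow(Add(829335495, Add(1922952, Rational(-659, 663254))), Rational(1, 2)) = Pow(Add(829335495, Rational(1275405605149, 663254)), Rational(1, 2)) = Pow(Rational(551335490005879, 663254), Rational(1, 2)) = Mul(Rational(1, 663254), Pow(365675469088359270266, Rational(1, 2)))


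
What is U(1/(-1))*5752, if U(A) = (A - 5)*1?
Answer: -34512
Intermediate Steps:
U(A) = -5 + A (U(A) = (-5 + A)*1 = -5 + A)
U(1/(-1))*5752 = (-5 + 1/(-1))*5752 = (-5 - 1)*5752 = -6*5752 = -34512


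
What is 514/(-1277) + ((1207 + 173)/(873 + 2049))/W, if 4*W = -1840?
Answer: -501913/1243798 ≈ -0.40353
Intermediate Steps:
W = -460 (W = (¼)*(-1840) = -460)
514/(-1277) + ((1207 + 173)/(873 + 2049))/W = 514/(-1277) + ((1207 + 173)/(873 + 2049))/(-460) = 514*(-1/1277) + (1380/2922)*(-1/460) = -514/1277 + (1380*(1/2922))*(-1/460) = -514/1277 + (230/487)*(-1/460) = -514/1277 - 1/974 = -501913/1243798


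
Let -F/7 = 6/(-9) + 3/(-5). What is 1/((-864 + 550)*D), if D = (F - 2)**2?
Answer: -225/3331226 ≈ -6.7543e-5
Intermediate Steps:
F = 133/15 (F = -7*(6/(-9) + 3/(-5)) = -7*(6*(-1/9) + 3*(-1/5)) = -7*(-2/3 - 3/5) = -7*(-19/15) = 133/15 ≈ 8.8667)
D = 10609/225 (D = (133/15 - 2)**2 = (103/15)**2 = 10609/225 ≈ 47.151)
1/((-864 + 550)*D) = 1/((-864 + 550)*(10609/225)) = 1/(-314*10609/225) = 1/(-3331226/225) = -225/3331226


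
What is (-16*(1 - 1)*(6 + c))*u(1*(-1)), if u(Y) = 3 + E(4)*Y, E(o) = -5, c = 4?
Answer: 0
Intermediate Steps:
u(Y) = 3 - 5*Y
(-16*(1 - 1)*(6 + c))*u(1*(-1)) = (-16*(1 - 1)*(6 + 4))*(3 - 5*(-1)) = (-0*10)*(3 - 5*(-1)) = (-16*0)*(3 + 5) = 0*8 = 0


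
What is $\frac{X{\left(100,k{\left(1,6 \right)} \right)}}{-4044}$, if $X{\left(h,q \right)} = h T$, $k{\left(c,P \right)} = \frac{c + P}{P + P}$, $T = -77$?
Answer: $\frac{1925}{1011} \approx 1.9041$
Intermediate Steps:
$k{\left(c,P \right)} = \frac{P + c}{2 P}$
$X{\left(h,q \right)} = - 77 h$ ($X{\left(h,q \right)} = h \left(-77\right) = - 77 h$)
$\frac{X{\left(100,k{\left(1,6 \right)} \right)}}{-4044} = \frac{\left(-77\right) 100}{-4044} = \left(-7700\right) \left(- \frac{1}{4044}\right) = \frac{1925}{1011}$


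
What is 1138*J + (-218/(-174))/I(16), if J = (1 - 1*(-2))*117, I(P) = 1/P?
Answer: 34752850/87 ≈ 3.9946e+5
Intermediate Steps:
J = 351 (J = (1 + 2)*117 = 3*117 = 351)
1138*J + (-218/(-174))/I(16) = 1138*351 + (-218/(-174))/(1/16) = 399438 + (-218*(-1/174))/(1/16) = 399438 + (109/87)*16 = 399438 + 1744/87 = 34752850/87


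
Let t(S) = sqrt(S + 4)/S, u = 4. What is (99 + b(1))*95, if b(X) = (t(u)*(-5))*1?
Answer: 9405 - 475*sqrt(2)/2 ≈ 9069.1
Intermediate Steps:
t(S) = sqrt(4 + S)/S
b(X) = -5*sqrt(2)/2 (b(X) = ((sqrt(4 + 4)/4)*(-5))*1 = ((sqrt(8)/4)*(-5))*1 = (((2*sqrt(2))/4)*(-5))*1 = ((sqrt(2)/2)*(-5))*1 = -5*sqrt(2)/2*1 = -5*sqrt(2)/2)
(99 + b(1))*95 = (99 - 5*sqrt(2)/2)*95 = 9405 - 475*sqrt(2)/2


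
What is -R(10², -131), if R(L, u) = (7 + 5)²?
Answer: -144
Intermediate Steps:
R(L, u) = 144 (R(L, u) = 12² = 144)
-R(10², -131) = -1*144 = -144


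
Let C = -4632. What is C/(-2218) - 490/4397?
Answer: 9640042/4876273 ≈ 1.9769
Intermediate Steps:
C/(-2218) - 490/4397 = -4632/(-2218) - 490/4397 = -4632*(-1/2218) - 490*1/4397 = 2316/1109 - 490/4397 = 9640042/4876273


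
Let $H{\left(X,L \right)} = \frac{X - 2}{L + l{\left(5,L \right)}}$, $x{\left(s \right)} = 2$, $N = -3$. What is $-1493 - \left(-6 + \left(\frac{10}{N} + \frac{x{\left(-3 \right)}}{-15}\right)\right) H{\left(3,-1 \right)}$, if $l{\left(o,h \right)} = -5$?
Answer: $- \frac{67256}{45} \approx -1494.6$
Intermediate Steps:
$H{\left(X,L \right)} = \frac{-2 + X}{-5 + L}$ ($H{\left(X,L \right)} = \frac{X - 2}{L - 5} = \frac{-2 + X}{-5 + L}$)
$-1493 - \left(-6 + \left(\frac{10}{N} + \frac{x{\left(-3 \right)}}{-15}\right)\right) H{\left(3,-1 \right)} = -1493 - \left(-6 + \left(\frac{10}{-3} + \frac{2}{-15}\right)\right) \frac{-2 + 3}{-5 - 1} = -1493 - \left(-6 + \left(10 \left(- \frac{1}{3}\right) + 2 \left(- \frac{1}{15}\right)\right)\right) \frac{1}{-6} \cdot 1 = -1493 - \left(-6 - \frac{52}{15}\right) \left(\left(- \frac{1}{6}\right) 1\right) = -1493 - \left(-6 - \frac{52}{15}\right) \left(- \frac{1}{6}\right) = -1493 - \left(- \frac{142}{15}\right) \left(- \frac{1}{6}\right) = -1493 - \frac{71}{45} = - \frac{67256}{45}$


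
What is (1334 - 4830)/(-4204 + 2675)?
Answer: 3496/1529 ≈ 2.2865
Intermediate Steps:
(1334 - 4830)/(-4204 + 2675) = -3496/(-1529) = -3496*(-1/1529) = 3496/1529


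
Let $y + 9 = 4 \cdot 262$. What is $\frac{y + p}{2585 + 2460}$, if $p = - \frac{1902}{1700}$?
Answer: $\frac{882199}{4288250} \approx 0.20572$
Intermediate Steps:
$p = - \frac{951}{850}$ ($p = \left(-1902\right) \frac{1}{1700} = - \frac{951}{850} \approx -1.1188$)
$y = 1039$ ($y = -9 + 4 \cdot 262 = -9 + 1048 = 1039$)
$\frac{y + p}{2585 + 2460} = \frac{1039 - \frac{951}{850}}{2585 + 2460} = \frac{882199}{850 \cdot 5045} = \frac{882199}{850} \cdot \frac{1}{5045} = \frac{882199}{4288250}$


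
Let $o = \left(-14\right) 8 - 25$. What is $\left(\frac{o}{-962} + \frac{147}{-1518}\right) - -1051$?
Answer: $\frac{127904889}{121693} \approx 1051.0$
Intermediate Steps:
$o = -137$ ($o = -112 - 25 = -137$)
$\left(\frac{o}{-962} + \frac{147}{-1518}\right) - -1051 = \left(- \frac{137}{-962} + \frac{147}{-1518}\right) - -1051 = \left(\left(-137\right) \left(- \frac{1}{962}\right) + 147 \left(- \frac{1}{1518}\right)\right) + 1051 = \left(\frac{137}{962} - \frac{49}{506}\right) + 1051 = \frac{5546}{121693} + 1051 = \frac{127904889}{121693}$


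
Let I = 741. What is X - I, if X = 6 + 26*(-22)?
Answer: -1307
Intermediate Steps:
X = -566 (X = 6 - 572 = -566)
X - I = -566 - 1*741 = -566 - 741 = -1307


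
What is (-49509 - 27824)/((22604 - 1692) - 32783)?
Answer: 77333/11871 ≈ 6.5145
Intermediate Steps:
(-49509 - 27824)/((22604 - 1692) - 32783) = -77333/(20912 - 32783) = -77333/(-11871) = -77333*(-1/11871) = 77333/11871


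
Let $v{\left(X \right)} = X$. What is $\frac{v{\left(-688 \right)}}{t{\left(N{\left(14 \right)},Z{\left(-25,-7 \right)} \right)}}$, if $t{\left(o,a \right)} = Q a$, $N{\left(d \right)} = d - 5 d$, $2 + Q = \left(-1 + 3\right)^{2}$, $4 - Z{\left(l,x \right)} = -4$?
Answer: $-43$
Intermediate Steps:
$Z{\left(l,x \right)} = 8$ ($Z{\left(l,x \right)} = 4 - -4 = 4 + 4 = 8$)
$Q = 2$ ($Q = -2 + \left(-1 + 3\right)^{2} = -2 + 2^{2} = -2 + 4 = 2$)
$N{\left(d \right)} = - 4 d$
$t{\left(o,a \right)} = 2 a$
$\frac{v{\left(-688 \right)}}{t{\left(N{\left(14 \right)},Z{\left(-25,-7 \right)} \right)}} = - \frac{688}{2 \cdot 8} = - \frac{688}{16} = \left(-688\right) \frac{1}{16} = -43$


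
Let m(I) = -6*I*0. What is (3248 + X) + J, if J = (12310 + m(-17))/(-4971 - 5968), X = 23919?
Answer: 297167503/10939 ≈ 27166.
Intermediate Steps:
m(I) = 0 (m(I) = -6*0 = 0)
J = -12310/10939 (J = (12310 + 0)/(-4971 - 5968) = 12310/(-10939) = 12310*(-1/10939) = -12310/10939 ≈ -1.1253)
(3248 + X) + J = (3248 + 23919) - 12310/10939 = 27167 - 12310/10939 = 297167503/10939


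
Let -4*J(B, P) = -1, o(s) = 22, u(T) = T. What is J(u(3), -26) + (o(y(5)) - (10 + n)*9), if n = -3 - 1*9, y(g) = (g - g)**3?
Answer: 161/4 ≈ 40.250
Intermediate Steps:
y(g) = 0 (y(g) = 0**3 = 0)
n = -12 (n = -3 - 9 = -12)
J(B, P) = 1/4 (J(B, P) = -1/4*(-1) = 1/4)
J(u(3), -26) + (o(y(5)) - (10 + n)*9) = 1/4 + (22 - (10 - 12)*9) = 1/4 + (22 - (-2)*9) = 1/4 + (22 - 1*(-18)) = 1/4 + (22 + 18) = 1/4 + 40 = 161/4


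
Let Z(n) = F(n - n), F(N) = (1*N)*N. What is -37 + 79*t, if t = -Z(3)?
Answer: -37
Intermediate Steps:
F(N) = N² (F(N) = N*N = N²)
Z(n) = 0 (Z(n) = (n - n)² = 0² = 0)
t = 0 (t = -1*0 = 0)
-37 + 79*t = -37 + 79*0 = -37 + 0 = -37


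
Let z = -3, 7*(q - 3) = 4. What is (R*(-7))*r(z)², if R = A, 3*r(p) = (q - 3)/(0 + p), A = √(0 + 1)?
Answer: -16/567 ≈ -0.028219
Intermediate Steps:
A = 1 (A = √1 = 1)
q = 25/7 (q = 3 + (⅐)*4 = 3 + 4/7 = 25/7 ≈ 3.5714)
r(p) = 4/(21*p) (r(p) = ((25/7 - 3)/(0 + p))/3 = (4/(7*p))/3 = 4/(21*p))
R = 1
(R*(-7))*r(z)² = (1*(-7))*((4/21)/(-3))² = -7*((4/21)*(-⅓))² = -7*(-4/63)² = -7*16/3969 = -16/567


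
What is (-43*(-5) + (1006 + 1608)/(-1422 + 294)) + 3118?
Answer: 1878505/564 ≈ 3330.7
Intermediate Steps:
(-43*(-5) + (1006 + 1608)/(-1422 + 294)) + 3118 = (215 + 2614/(-1128)) + 3118 = (215 + 2614*(-1/1128)) + 3118 = (215 - 1307/564) + 3118 = 119953/564 + 3118 = 1878505/564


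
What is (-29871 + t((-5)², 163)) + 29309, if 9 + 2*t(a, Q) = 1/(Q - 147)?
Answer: -18127/32 ≈ -566.47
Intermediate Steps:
t(a, Q) = -9/2 + 1/(2*(-147 + Q)) (t(a, Q) = -9/2 + 1/(2*(Q - 147)) = -9/2 + 1/(2*(-147 + Q)))
(-29871 + t((-5)², 163)) + 29309 = (-29871 + (1324 - 9*163)/(2*(-147 + 163))) + 29309 = (-29871 + (½)*(1324 - 1467)/16) + 29309 = (-29871 + (½)*(1/16)*(-143)) + 29309 = (-29871 - 143/32) + 29309 = -956015/32 + 29309 = -18127/32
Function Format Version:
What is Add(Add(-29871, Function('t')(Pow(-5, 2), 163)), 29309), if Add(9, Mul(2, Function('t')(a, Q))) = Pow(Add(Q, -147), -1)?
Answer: Rational(-18127, 32) ≈ -566.47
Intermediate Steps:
Function('t')(a, Q) = Add(Rational(-9, 2), Mul(Rational(1, 2), Pow(Add(-147, Q), -1))) (Function('t')(a, Q) = Add(Rational(-9, 2), Mul(Rational(1, 2), Pow(Add(Q, -147), -1))) = Add(Rational(-9, 2), Mul(Rational(1, 2), Pow(Add(-147, Q), -1))))
Add(Add(-29871, Function('t')(Pow(-5, 2), 163)), 29309) = Add(Add(-29871, Mul(Rational(1, 2), Pow(Add(-147, 163), -1), Add(1324, Mul(-9, 163)))), 29309) = Add(Add(-29871, Mul(Rational(1, 2), Pow(16, -1), Add(1324, -1467))), 29309) = Add(Add(-29871, Mul(Rational(1, 2), Rational(1, 16), -143)), 29309) = Add(Add(-29871, Rational(-143, 32)), 29309) = Add(Rational(-956015, 32), 29309) = Rational(-18127, 32)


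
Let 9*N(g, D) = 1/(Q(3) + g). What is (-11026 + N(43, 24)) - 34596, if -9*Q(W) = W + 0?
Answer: -17518847/384 ≈ -45622.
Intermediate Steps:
Q(W) = -W/9 (Q(W) = -(W + 0)/9 = -W/9)
N(g, D) = 1/(9*(-⅓ + g)) (N(g, D) = 1/(9*(-⅑*3 + g)) = 1/(9*(-⅓ + g)))
(-11026 + N(43, 24)) - 34596 = (-11026 + 1/(3*(-1 + 3*43))) - 34596 = (-11026 + 1/(3*(-1 + 129))) - 34596 = (-11026 + (⅓)/128) - 34596 = (-11026 + (⅓)*(1/128)) - 34596 = (-11026 + 1/384) - 34596 = -4233983/384 - 34596 = -17518847/384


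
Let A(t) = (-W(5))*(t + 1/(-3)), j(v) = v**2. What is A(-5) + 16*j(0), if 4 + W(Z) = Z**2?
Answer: 112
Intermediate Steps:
W(Z) = -4 + Z**2
A(t) = 7 - 21*t (A(t) = (-(-4 + 5**2))*(t + 1/(-3)) = (-(-4 + 25))*(t - 1/3) = (-1*21)*(-1/3 + t) = -21*(-1/3 + t) = 7 - 21*t)
A(-5) + 16*j(0) = (7 - 21*(-5)) + 16*0**2 = (7 + 105) + 16*0 = 112 + 0 = 112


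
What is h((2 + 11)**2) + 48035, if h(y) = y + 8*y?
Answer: 49556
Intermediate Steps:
h(y) = 9*y
h((2 + 11)**2) + 48035 = 9*(2 + 11)**2 + 48035 = 9*13**2 + 48035 = 9*169 + 48035 = 1521 + 48035 = 49556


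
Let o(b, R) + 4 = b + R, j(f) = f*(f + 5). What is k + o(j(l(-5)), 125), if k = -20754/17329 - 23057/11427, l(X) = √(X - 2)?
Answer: 129807079/1171707 + 5*I*√7 ≈ 110.78 + 13.229*I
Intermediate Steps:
l(X) = √(-2 + X)
j(f) = f*(5 + f)
o(b, R) = -4 + R + b (o(b, R) = -4 + (b + R) = -4 + (R + b) = -4 + R + b)
k = -3767519/1171707 (k = -20754*1/17329 - 23057*1/11427 = -20754/17329 - 23057/11427 = -3767519/1171707 ≈ -3.2154)
k + o(j(l(-5)), 125) = -3767519/1171707 + (-4 + 125 + √(-2 - 5)*(5 + √(-2 - 5))) = -3767519/1171707 + (-4 + 125 + √(-7)*(5 + √(-7))) = -3767519/1171707 + (-4 + 125 + (I*√7)*(5 + I*√7)) = -3767519/1171707 + (-4 + 125 + I*√7*(5 + I*√7)) = -3767519/1171707 + (121 + I*√7*(5 + I*√7)) = 138009028/1171707 + I*√7*(5 + I*√7)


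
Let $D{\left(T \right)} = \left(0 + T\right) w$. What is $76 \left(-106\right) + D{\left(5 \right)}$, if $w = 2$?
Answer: $-8046$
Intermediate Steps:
$D{\left(T \right)} = 2 T$ ($D{\left(T \right)} = \left(0 + T\right) 2 = T 2 = 2 T$)
$76 \left(-106\right) + D{\left(5 \right)} = 76 \left(-106\right) + 2 \cdot 5 = -8056 + 10 = -8046$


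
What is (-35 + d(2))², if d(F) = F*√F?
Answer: 1233 - 140*√2 ≈ 1035.0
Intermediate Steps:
d(F) = F^(3/2)
(-35 + d(2))² = (-35 + 2^(3/2))² = (-35 + 2*√2)²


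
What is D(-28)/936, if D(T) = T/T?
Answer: 1/936 ≈ 0.0010684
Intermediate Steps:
D(T) = 1
D(-28)/936 = 1/936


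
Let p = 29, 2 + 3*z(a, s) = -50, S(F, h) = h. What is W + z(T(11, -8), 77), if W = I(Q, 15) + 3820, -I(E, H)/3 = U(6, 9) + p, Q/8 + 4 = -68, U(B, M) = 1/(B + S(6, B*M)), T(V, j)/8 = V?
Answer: 222937/60 ≈ 3715.6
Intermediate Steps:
T(V, j) = 8*V
z(a, s) = -52/3 (z(a, s) = -⅔ + (⅓)*(-50) = -⅔ - 50/3 = -52/3)
U(B, M) = 1/(B + B*M)
Q = -576 (Q = -32 + 8*(-68) = -32 - 544 = -576)
I(E, H) = -1741/20 (I(E, H) = -3*(1/(6*(1 + 9)) + 29) = -3*((⅙)/10 + 29) = -3*((⅙)*(⅒) + 29) = -3*(1/60 + 29) = -3*1741/60 = -1741/20)
W = 74659/20 (W = -1741/20 + 3820 = 74659/20 ≈ 3732.9)
W + z(T(11, -8), 77) = 74659/20 - 52/3 = 222937/60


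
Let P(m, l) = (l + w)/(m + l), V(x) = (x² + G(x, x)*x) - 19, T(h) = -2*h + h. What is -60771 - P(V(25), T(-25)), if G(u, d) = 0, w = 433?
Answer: -38346959/631 ≈ -60772.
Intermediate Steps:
T(h) = -h
V(x) = -19 + x² (V(x) = (x² + 0*x) - 19 = (x² + 0) - 19 = x² - 19 = -19 + x²)
P(m, l) = (433 + l)/(l + m) (P(m, l) = (l + 433)/(m + l) = (433 + l)/(l + m))
-60771 - P(V(25), T(-25)) = -60771 - (433 - 1*(-25))/(-1*(-25) + (-19 + 25²)) = -60771 - (433 + 25)/(25 + (-19 + 625)) = -60771 - 458/(25 + 606) = -60771 - 458/631 = -38346959/631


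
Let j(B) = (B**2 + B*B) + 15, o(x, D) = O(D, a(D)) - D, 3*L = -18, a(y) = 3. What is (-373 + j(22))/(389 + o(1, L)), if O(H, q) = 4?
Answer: 610/399 ≈ 1.5288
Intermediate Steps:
L = -6 (L = (1/3)*(-18) = -6)
o(x, D) = 4 - D
j(B) = 15 + 2*B**2 (j(B) = (B**2 + B**2) + 15 = 2*B**2 + 15 = 15 + 2*B**2)
(-373 + j(22))/(389 + o(1, L)) = (-373 + (15 + 2*22**2))/(389 + (4 - 1*(-6))) = (-373 + (15 + 2*484))/(389 + (4 + 6)) = (-373 + (15 + 968))/(389 + 10) = (-373 + 983)/399 = 610*(1/399) = 610/399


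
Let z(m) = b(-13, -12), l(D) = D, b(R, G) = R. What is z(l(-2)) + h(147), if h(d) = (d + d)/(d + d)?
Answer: -12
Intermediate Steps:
z(m) = -13
h(d) = 1 (h(d) = (2*d)/((2*d)) = (2*d)*(1/(2*d)) = 1)
z(l(-2)) + h(147) = -13 + 1 = -12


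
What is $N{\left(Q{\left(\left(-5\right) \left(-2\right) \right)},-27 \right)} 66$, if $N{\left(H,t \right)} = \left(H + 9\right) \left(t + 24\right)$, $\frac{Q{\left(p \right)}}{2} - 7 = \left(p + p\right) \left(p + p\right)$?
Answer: $-162954$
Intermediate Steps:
$Q{\left(p \right)} = 14 + 8 p^{2}$ ($Q{\left(p \right)} = 14 + 2 \left(p + p\right) \left(p + p\right) = 14 + 2 \cdot 2 p 2 p = 14 + 2 \cdot 4 p^{2} = 14 + 8 p^{2}$)
$N{\left(H,t \right)} = \left(9 + H\right) \left(24 + t\right)$
$N{\left(Q{\left(\left(-5\right) \left(-2\right) \right)},-27 \right)} 66 = \left(216 + 9 \left(-27\right) + 24 \left(14 + 8 \left(\left(-5\right) \left(-2\right)\right)^{2}\right) + \left(14 + 8 \left(\left(-5\right) \left(-2\right)\right)^{2}\right) \left(-27\right)\right) 66 = \left(216 - 243 + 24 \left(14 + 8 \cdot 10^{2}\right) + \left(14 + 8 \cdot 10^{2}\right) \left(-27\right)\right) 66 = \left(216 - 243 + 24 \left(14 + 8 \cdot 100\right) + \left(14 + 8 \cdot 100\right) \left(-27\right)\right) 66 = \left(216 - 243 + 24 \left(14 + 800\right) + \left(14 + 800\right) \left(-27\right)\right) 66 = \left(216 - 243 + 24 \cdot 814 + 814 \left(-27\right)\right) 66 = \left(216 - 243 + 19536 - 21978\right) 66 = \left(-2469\right) 66 = -162954$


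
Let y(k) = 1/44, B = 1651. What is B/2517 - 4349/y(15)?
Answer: -481641401/2517 ≈ -1.9136e+5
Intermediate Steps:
y(k) = 1/44
B/2517 - 4349/y(15) = 1651/2517 - 4349/1/44 = 1651*(1/2517) - 4349*44 = 1651/2517 - 191356 = -481641401/2517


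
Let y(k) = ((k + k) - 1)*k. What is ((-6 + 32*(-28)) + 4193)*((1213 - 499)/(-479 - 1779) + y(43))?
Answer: 13579120158/1129 ≈ 1.2028e+7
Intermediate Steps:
y(k) = k*(-1 + 2*k) (y(k) = (2*k - 1)*k = (-1 + 2*k)*k = k*(-1 + 2*k))
((-6 + 32*(-28)) + 4193)*((1213 - 499)/(-479 - 1779) + y(43)) = ((-6 + 32*(-28)) + 4193)*((1213 - 499)/(-479 - 1779) + 43*(-1 + 2*43)) = ((-6 - 896) + 4193)*(714/(-2258) + 43*(-1 + 86)) = (-902 + 4193)*(714*(-1/2258) + 43*85) = 3291*(-357/1129 + 3655) = 3291*(4126138/1129) = 13579120158/1129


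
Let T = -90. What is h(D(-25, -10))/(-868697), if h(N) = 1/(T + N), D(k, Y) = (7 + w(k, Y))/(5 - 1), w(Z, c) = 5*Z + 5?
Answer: 4/410893681 ≈ 9.7349e-9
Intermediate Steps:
w(Z, c) = 5 + 5*Z
D(k, Y) = 3 + 5*k/4 (D(k, Y) = (7 + (5 + 5*k))/(5 - 1) = (12 + 5*k)/4 = (12 + 5*k)*(¼) = 3 + 5*k/4)
h(N) = 1/(-90 + N)
h(D(-25, -10))/(-868697) = 1/((-90 + (3 + (5/4)*(-25)))*(-868697)) = -1/868697/(-90 + (3 - 125/4)) = -1/868697/(-90 - 113/4) = -1/868697/(-473/4) = -4/473*(-1/868697) = 4/410893681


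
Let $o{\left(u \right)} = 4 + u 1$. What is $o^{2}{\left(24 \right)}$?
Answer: $784$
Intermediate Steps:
$o{\left(u \right)} = 4 + u$
$o^{2}{\left(24 \right)} = \left(4 + 24\right)^{2} = 28^{2} = 784$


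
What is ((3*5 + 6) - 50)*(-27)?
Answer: 783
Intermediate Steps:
((3*5 + 6) - 50)*(-27) = ((15 + 6) - 50)*(-27) = (21 - 50)*(-27) = -29*(-27) = 783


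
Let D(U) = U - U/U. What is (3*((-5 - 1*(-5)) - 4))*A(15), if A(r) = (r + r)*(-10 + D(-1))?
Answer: 4320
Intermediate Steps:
D(U) = -1 + U (D(U) = U - 1*1 = U - 1 = -1 + U)
A(r) = -24*r (A(r) = (r + r)*(-10 + (-1 - 1)) = (2*r)*(-10 - 2) = (2*r)*(-12) = -24*r)
(3*((-5 - 1*(-5)) - 4))*A(15) = (3*((-5 - 1*(-5)) - 4))*(-24*15) = (3*((-5 + 5) - 4))*(-360) = (3*(0 - 4))*(-360) = (3*(-4))*(-360) = -12*(-360) = 4320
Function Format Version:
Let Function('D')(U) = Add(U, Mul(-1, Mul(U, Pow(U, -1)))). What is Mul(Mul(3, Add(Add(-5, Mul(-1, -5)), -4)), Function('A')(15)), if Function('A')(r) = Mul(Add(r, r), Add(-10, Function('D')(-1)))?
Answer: 4320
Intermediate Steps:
Function('D')(U) = Add(-1, U) (Function('D')(U) = Add(U, Mul(-1, 1)) = Add(U, -1) = Add(-1, U))
Function('A')(r) = Mul(-24, r) (Function('A')(r) = Mul(Add(r, r), Add(-10, Add(-1, -1))) = Mul(Mul(2, r), Add(-10, -2)) = Mul(Mul(2, r), -12) = Mul(-24, r))
Mul(Mul(3, Add(Add(-5, Mul(-1, -5)), -4)), Function('A')(15)) = Mul(Mul(3, Add(Add(-5, Mul(-1, -5)), -4)), Mul(-24, 15)) = Mul(Mul(3, Add(Add(-5, 5), -4)), -360) = Mul(Mul(3, Add(0, -4)), -360) = Mul(Mul(3, -4), -360) = Mul(-12, -360) = 4320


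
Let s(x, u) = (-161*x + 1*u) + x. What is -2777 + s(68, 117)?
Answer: -13540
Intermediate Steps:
s(x, u) = u - 160*x (s(x, u) = (-161*x + u) + x = (u - 161*x) + x = u - 160*x)
-2777 + s(68, 117) = -2777 + (117 - 160*68) = -2777 + (117 - 10880) = -2777 - 10763 = -13540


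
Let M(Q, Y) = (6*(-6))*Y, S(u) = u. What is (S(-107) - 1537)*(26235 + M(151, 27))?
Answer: -41532372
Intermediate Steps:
M(Q, Y) = -36*Y
(S(-107) - 1537)*(26235 + M(151, 27)) = (-107 - 1537)*(26235 - 36*27) = -1644*(26235 - 972) = -1644*25263 = -41532372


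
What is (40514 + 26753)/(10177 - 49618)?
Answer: -67267/39441 ≈ -1.7055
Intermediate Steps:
(40514 + 26753)/(10177 - 49618) = 67267/(-39441) = 67267*(-1/39441) = -67267/39441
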